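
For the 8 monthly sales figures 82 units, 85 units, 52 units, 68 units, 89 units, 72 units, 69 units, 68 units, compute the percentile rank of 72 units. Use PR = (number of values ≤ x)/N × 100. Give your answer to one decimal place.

62.5

N = 8.
Strictly below 72: 4. Equal to 72: 1.
PR = 5/8 × 100 = 62.5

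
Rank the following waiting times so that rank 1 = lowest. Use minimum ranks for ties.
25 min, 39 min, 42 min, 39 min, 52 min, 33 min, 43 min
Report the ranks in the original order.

Sorted (ascending): 25, 33, 39, 39, 42, 43, 52
The 2 values of 39 occupy positions 3–4 → each gets rank 3.

1, 3, 5, 3, 7, 2, 6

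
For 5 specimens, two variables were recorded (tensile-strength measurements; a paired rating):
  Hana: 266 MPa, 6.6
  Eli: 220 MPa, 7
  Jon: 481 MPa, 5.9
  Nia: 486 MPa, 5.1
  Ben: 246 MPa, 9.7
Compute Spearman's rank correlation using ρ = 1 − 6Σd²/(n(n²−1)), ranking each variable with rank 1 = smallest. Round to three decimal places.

Ranks of variable 1: 3, 1, 4, 5, 2
Ranks of variable 2: 3, 4, 2, 1, 5
d = r₁ − r₂: 0, -3, 2, 4, -3
d²: 0, 9, 4, 16, 9; Σd² = 38
ρ = 1 − 6·38/(5·24) = 1 − 228/120 = -0.900

-0.900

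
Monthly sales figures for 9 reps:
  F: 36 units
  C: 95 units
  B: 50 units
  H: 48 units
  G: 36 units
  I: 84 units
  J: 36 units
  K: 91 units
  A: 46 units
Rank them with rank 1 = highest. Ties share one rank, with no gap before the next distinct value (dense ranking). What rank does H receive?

Sorted (descending): 95, 91, 84, 50, 48, 46, 36, 36, 36
The 3 values of 36 share dense rank 7.
Remaining distinct values take the next consecutive integers.
H has value 48 units → rank 5.

5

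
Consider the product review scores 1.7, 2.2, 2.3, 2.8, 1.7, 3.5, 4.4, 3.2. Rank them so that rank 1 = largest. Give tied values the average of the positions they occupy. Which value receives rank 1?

4.4

Sorted (descending): 4.4, 3.5, 3.2, 2.8, 2.3, 2.2, 1.7, 1.7
The 2 values of 1.7 occupy positions 7–8 → average rank (7+8)/2 = 7.5.
Rank 1 → value 4.4.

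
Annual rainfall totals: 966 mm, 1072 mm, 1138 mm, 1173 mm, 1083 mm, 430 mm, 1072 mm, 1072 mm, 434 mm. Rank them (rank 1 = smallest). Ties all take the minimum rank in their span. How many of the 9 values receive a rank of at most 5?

Sorted (ascending): 430, 434, 966, 1072, 1072, 1072, 1083, 1138, 1173
The 3 values of 1072 occupy positions 4–6 → each gets rank 4.
Ranks ≤ 5: {1, 2, 3, 4, 4, 4} → 6 values.

6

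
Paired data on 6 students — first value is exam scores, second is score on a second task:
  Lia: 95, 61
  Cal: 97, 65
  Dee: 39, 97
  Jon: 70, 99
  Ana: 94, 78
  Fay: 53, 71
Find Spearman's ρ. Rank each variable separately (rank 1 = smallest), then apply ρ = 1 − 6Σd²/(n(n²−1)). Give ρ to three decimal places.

-0.657

Ranks of variable 1: 5, 6, 1, 3, 4, 2
Ranks of variable 2: 1, 2, 5, 6, 4, 3
d = r₁ − r₂: 4, 4, -4, -3, 0, -1
d²: 16, 16, 16, 9, 0, 1; Σd² = 58
ρ = 1 − 6·58/(6·35) = 1 − 348/210 = -0.657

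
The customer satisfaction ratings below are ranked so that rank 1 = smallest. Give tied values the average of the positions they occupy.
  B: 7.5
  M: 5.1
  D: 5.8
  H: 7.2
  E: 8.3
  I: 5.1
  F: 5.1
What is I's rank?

2

Sorted (ascending): 5.1, 5.1, 5.1, 5.8, 7.2, 7.5, 8.3
The 3 values of 5.1 occupy positions 1–3 → average rank 2.
I has value 5.1 → rank 2.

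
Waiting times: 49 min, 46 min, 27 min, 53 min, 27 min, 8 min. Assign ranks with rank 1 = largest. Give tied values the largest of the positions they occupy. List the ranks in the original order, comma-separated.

Sorted (descending): 53, 49, 46, 27, 27, 8
The 2 values of 27 occupy positions 4–5 → each gets rank 5.

2, 3, 5, 1, 5, 6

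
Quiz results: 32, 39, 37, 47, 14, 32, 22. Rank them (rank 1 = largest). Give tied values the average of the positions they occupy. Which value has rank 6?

Sorted (descending): 47, 39, 37, 32, 32, 22, 14
The 2 values of 32 occupy positions 4–5 → average rank (4+5)/2 = 4.5.
Rank 6 → value 22.

22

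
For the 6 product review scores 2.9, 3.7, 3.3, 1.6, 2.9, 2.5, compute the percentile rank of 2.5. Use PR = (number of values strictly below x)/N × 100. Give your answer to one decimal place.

N = 6.
Strictly below 2.5: 1. Equal to 2.5: 1.
PR = 1/6 × 100 = 16.7

16.7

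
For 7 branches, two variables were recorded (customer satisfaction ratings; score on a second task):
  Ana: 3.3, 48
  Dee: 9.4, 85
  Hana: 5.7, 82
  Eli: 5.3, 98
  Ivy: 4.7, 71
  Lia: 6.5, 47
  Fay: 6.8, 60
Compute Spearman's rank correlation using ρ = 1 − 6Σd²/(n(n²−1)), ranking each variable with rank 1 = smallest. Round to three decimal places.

0.143

Ranks of variable 1: 1, 7, 4, 3, 2, 5, 6
Ranks of variable 2: 2, 6, 5, 7, 4, 1, 3
d = r₁ − r₂: -1, 1, -1, -4, -2, 4, 3
d²: 1, 1, 1, 16, 4, 16, 9; Σd² = 48
ρ = 1 − 6·48/(7·48) = 1 − 288/336 = 0.143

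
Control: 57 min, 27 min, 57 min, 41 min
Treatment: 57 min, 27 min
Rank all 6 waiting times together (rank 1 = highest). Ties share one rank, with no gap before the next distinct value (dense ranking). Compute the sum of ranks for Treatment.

4

Sorted (descending): 57, 57, 57, 41, 27, 27
The 3 values of 57 share dense rank 1.
The 2 values of 27 share dense rank 3.
Remaining distinct values take the next consecutive integers.
Treatment values → pooled ranks: 57→1, 27→3
Rank sum = 1 + 3 = 4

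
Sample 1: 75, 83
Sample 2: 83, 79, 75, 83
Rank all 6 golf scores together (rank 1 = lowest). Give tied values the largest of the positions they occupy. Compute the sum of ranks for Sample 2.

Sorted (ascending): 75, 75, 79, 83, 83, 83
The 2 values of 75 occupy positions 1–2 → each gets rank 2.
The 3 values of 83 occupy positions 4–6 → each gets rank 6.
Sample 2 values → pooled ranks: 83→6, 79→3, 75→2, 83→6
Rank sum = 6 + 3 + 2 + 6 = 17

17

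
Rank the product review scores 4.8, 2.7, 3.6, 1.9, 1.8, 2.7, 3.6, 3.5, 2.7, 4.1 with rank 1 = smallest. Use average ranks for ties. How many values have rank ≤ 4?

Sorted (ascending): 1.8, 1.9, 2.7, 2.7, 2.7, 3.5, 3.6, 3.6, 4.1, 4.8
The 3 values of 2.7 occupy positions 3–5 → average rank 4.
The 2 values of 3.6 occupy positions 7–8 → average rank (7+8)/2 = 7.5.
Ranks ≤ 4: {1, 2, 4, 4, 4} → 5 values.

5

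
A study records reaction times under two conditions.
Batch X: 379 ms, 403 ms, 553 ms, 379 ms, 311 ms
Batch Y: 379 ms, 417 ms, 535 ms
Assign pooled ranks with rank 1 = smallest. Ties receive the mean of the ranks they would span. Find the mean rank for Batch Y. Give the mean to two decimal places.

5.33

Sorted (ascending): 311, 379, 379, 379, 403, 417, 535, 553
The 3 values of 379 occupy positions 2–4 → average rank 3.
Batch Y values → pooled ranks: 379→3, 417→6, 535→7
Mean rank = (3 + 6 + 7) / 3 = 5.33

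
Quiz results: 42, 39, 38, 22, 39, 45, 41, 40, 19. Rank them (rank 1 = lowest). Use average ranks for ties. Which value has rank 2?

Sorted (ascending): 19, 22, 38, 39, 39, 40, 41, 42, 45
The 2 values of 39 occupy positions 4–5 → average rank (4+5)/2 = 4.5.
Rank 2 → value 22.

22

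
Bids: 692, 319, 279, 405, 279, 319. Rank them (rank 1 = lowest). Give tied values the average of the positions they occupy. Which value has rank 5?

Sorted (ascending): 279, 279, 319, 319, 405, 692
The 2 values of 279 occupy positions 1–2 → average rank (1+2)/2 = 1.5.
The 2 values of 319 occupy positions 3–4 → average rank (3+4)/2 = 3.5.
Rank 5 → value 405.

405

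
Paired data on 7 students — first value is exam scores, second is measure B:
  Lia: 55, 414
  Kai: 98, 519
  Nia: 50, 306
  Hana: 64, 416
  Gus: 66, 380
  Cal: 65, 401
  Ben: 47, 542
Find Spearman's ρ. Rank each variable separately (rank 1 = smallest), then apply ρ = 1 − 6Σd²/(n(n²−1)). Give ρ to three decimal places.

Ranks of variable 1: 3, 7, 2, 4, 6, 5, 1
Ranks of variable 2: 4, 6, 1, 5, 2, 3, 7
d = r₁ − r₂: -1, 1, 1, -1, 4, 2, -6
d²: 1, 1, 1, 1, 16, 4, 36; Σd² = 60
ρ = 1 − 6·60/(7·48) = 1 − 360/336 = -0.071

-0.071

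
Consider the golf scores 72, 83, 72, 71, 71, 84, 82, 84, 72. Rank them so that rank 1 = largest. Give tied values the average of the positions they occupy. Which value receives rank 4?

82

Sorted (descending): 84, 84, 83, 82, 72, 72, 72, 71, 71
The 2 values of 84 occupy positions 1–2 → average rank (1+2)/2 = 1.5.
The 3 values of 72 occupy positions 5–7 → average rank 6.
The 2 values of 71 occupy positions 8–9 → average rank (8+9)/2 = 8.5.
Rank 4 → value 82.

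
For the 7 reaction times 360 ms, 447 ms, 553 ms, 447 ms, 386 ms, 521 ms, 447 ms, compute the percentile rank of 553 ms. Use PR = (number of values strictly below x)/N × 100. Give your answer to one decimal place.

N = 7.
Strictly below 553: 6. Equal to 553: 1.
PR = 6/7 × 100 = 85.7

85.7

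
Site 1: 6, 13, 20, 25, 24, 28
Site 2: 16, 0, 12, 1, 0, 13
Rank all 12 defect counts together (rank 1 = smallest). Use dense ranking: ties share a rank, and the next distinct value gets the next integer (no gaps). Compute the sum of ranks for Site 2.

Sorted (ascending): 0, 0, 1, 6, 12, 13, 13, 16, 20, 24, 25, 28
The 2 values of 0 share dense rank 1.
The 2 values of 13 share dense rank 5.
Remaining distinct values take the next consecutive integers.
Site 2 values → pooled ranks: 16→6, 0→1, 12→4, 1→2, 0→1, 13→5
Rank sum = 6 + 1 + 4 + 2 + 1 + 5 = 19

19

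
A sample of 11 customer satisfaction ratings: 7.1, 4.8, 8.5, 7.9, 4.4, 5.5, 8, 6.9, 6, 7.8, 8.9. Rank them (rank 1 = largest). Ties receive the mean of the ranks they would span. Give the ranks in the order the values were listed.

Sorted (descending): 8.9, 8.5, 8, 7.9, 7.8, 7.1, 6.9, 6, 5.5, 4.8, 4.4
No ties — each value takes its position as its rank.

6, 10, 2, 4, 11, 9, 3, 7, 8, 5, 1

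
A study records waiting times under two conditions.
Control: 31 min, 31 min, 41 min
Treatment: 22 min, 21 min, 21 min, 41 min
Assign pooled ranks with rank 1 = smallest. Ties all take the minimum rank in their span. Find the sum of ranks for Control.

Sorted (ascending): 21, 21, 22, 31, 31, 41, 41
The 2 values of 21 occupy positions 1–2 → each gets rank 1.
The 2 values of 31 occupy positions 4–5 → each gets rank 4.
The 2 values of 41 occupy positions 6–7 → each gets rank 6.
Control values → pooled ranks: 31→4, 31→4, 41→6
Rank sum = 4 + 4 + 6 = 14

14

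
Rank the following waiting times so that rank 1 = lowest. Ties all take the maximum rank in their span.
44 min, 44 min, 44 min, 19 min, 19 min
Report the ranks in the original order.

5, 5, 5, 2, 2

Sorted (ascending): 19, 19, 44, 44, 44
The 2 values of 19 occupy positions 1–2 → each gets rank 2.
The 3 values of 44 occupy positions 3–5 → each gets rank 5.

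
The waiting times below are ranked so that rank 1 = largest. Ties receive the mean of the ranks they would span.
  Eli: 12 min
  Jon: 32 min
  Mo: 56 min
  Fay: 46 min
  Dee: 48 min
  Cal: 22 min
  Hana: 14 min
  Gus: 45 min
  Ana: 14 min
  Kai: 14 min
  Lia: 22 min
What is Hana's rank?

Sorted (descending): 56, 48, 46, 45, 32, 22, 22, 14, 14, 14, 12
The 2 values of 22 occupy positions 6–7 → average rank (6+7)/2 = 6.5.
The 3 values of 14 occupy positions 8–10 → average rank 9.
Hana has value 14 min → rank 9.

9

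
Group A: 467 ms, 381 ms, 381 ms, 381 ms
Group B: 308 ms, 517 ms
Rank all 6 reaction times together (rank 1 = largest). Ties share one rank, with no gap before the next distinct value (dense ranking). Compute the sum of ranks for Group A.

Sorted (descending): 517, 467, 381, 381, 381, 308
The 3 values of 381 share dense rank 3.
Remaining distinct values take the next consecutive integers.
Group A values → pooled ranks: 467→2, 381→3, 381→3, 381→3
Rank sum = 2 + 3 + 3 + 3 = 11

11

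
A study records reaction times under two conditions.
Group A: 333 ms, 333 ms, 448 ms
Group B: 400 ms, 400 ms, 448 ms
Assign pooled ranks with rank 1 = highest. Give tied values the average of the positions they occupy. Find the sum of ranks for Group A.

Sorted (descending): 448, 448, 400, 400, 333, 333
The 2 values of 448 occupy positions 1–2 → average rank (1+2)/2 = 1.5.
The 2 values of 400 occupy positions 3–4 → average rank (3+4)/2 = 3.5.
The 2 values of 333 occupy positions 5–6 → average rank (5+6)/2 = 5.5.
Group A values → pooled ranks: 333→5.5, 333→5.5, 448→1.5
Rank sum = 5.5 + 5.5 + 1.5 = 12.5

12.5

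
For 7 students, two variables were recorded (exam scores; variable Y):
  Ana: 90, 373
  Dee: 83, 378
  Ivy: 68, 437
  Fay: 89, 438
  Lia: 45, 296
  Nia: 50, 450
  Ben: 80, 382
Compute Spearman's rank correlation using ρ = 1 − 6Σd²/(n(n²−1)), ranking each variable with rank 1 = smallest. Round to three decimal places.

-0.036

Ranks of variable 1: 7, 5, 3, 6, 1, 2, 4
Ranks of variable 2: 2, 3, 5, 6, 1, 7, 4
d = r₁ − r₂: 5, 2, -2, 0, 0, -5, 0
d²: 25, 4, 4, 0, 0, 25, 0; Σd² = 58
ρ = 1 − 6·58/(7·48) = 1 − 348/336 = -0.036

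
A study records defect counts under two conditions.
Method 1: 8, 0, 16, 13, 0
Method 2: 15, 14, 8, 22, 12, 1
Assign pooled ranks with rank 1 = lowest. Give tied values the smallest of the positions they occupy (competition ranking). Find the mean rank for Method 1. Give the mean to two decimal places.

Sorted (ascending): 0, 0, 1, 8, 8, 12, 13, 14, 15, 16, 22
The 2 values of 0 occupy positions 1–2 → each gets rank 1.
The 2 values of 8 occupy positions 4–5 → each gets rank 4.
Method 1 values → pooled ranks: 8→4, 0→1, 16→10, 13→7, 0→1
Mean rank = (4 + 1 + 10 + 7 + 1) / 5 = 4.60

4.60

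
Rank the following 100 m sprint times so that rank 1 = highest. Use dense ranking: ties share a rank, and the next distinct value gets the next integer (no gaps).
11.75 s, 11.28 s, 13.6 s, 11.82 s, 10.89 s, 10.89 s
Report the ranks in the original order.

Sorted (descending): 13.6, 11.82, 11.75, 11.28, 10.89, 10.89
The 2 values of 10.89 share dense rank 5.
Remaining distinct values take the next consecutive integers.

3, 4, 1, 2, 5, 5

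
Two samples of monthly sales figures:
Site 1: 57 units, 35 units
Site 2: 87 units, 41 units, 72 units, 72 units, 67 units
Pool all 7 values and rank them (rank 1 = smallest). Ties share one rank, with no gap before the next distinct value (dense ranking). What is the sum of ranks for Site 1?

4

Sorted (ascending): 35, 41, 57, 67, 72, 72, 87
The 2 values of 72 share dense rank 5.
Remaining distinct values take the next consecutive integers.
Site 1 values → pooled ranks: 57→3, 35→1
Rank sum = 3 + 1 = 4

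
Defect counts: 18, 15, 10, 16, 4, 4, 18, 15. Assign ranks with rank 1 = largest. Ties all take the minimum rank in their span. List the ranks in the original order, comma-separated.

Sorted (descending): 18, 18, 16, 15, 15, 10, 4, 4
The 2 values of 18 occupy positions 1–2 → each gets rank 1.
The 2 values of 15 occupy positions 4–5 → each gets rank 4.
The 2 values of 4 occupy positions 7–8 → each gets rank 7.

1, 4, 6, 3, 7, 7, 1, 4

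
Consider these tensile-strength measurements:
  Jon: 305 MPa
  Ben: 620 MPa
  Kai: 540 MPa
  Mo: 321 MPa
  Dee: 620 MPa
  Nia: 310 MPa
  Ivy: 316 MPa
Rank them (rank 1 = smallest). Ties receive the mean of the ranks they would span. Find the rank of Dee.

Sorted (ascending): 305, 310, 316, 321, 540, 620, 620
The 2 values of 620 occupy positions 6–7 → average rank (6+7)/2 = 6.5.
Dee has value 620 MPa → rank 6.5.

6.5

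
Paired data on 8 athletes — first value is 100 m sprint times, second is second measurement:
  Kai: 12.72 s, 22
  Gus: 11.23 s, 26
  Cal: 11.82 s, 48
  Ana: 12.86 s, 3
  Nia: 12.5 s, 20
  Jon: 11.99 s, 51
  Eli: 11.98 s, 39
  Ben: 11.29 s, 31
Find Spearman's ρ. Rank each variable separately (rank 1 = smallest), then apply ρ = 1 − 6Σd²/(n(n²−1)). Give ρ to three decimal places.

Ranks of variable 1: 7, 1, 3, 8, 6, 5, 4, 2
Ranks of variable 2: 3, 4, 7, 1, 2, 8, 6, 5
d = r₁ − r₂: 4, -3, -4, 7, 4, -3, -2, -3
d²: 16, 9, 16, 49, 16, 9, 4, 9; Σd² = 128
ρ = 1 − 6·128/(8·63) = 1 − 768/504 = -0.524

-0.524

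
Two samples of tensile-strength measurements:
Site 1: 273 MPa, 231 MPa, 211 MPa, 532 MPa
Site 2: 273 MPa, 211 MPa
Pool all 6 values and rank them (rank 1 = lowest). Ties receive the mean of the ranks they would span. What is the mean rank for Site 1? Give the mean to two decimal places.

Sorted (ascending): 211, 211, 231, 273, 273, 532
The 2 values of 211 occupy positions 1–2 → average rank (1+2)/2 = 1.5.
The 2 values of 273 occupy positions 4–5 → average rank (4+5)/2 = 4.5.
Site 1 values → pooled ranks: 273→4.5, 231→3, 211→1.5, 532→6
Mean rank = (4.5 + 3 + 1.5 + 6) / 4 = 3.75

3.75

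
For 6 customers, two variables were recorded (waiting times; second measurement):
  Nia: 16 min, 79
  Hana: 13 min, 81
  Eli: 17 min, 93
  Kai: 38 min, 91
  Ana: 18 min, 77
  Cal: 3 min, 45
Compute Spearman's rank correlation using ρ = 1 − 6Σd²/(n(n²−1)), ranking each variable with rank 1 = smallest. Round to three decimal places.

0.486

Ranks of variable 1: 3, 2, 4, 6, 5, 1
Ranks of variable 2: 3, 4, 6, 5, 2, 1
d = r₁ − r₂: 0, -2, -2, 1, 3, 0
d²: 0, 4, 4, 1, 9, 0; Σd² = 18
ρ = 1 − 6·18/(6·35) = 1 − 108/210 = 0.486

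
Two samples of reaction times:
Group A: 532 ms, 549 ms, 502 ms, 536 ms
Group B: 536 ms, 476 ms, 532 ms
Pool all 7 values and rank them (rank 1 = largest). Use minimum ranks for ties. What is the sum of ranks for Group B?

Sorted (descending): 549, 536, 536, 532, 532, 502, 476
The 2 values of 536 occupy positions 2–3 → each gets rank 2.
The 2 values of 532 occupy positions 4–5 → each gets rank 4.
Group B values → pooled ranks: 536→2, 476→7, 532→4
Rank sum = 2 + 7 + 4 = 13

13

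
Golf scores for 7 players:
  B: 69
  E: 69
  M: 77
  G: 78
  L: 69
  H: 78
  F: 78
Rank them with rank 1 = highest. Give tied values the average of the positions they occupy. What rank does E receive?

Sorted (descending): 78, 78, 78, 77, 69, 69, 69
The 3 values of 78 occupy positions 1–3 → average rank 2.
The 3 values of 69 occupy positions 5–7 → average rank 6.
E has value 69 → rank 6.

6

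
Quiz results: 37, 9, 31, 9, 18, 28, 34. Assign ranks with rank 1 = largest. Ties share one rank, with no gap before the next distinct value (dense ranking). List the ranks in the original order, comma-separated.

1, 6, 3, 6, 5, 4, 2

Sorted (descending): 37, 34, 31, 28, 18, 9, 9
The 2 values of 9 share dense rank 6.
Remaining distinct values take the next consecutive integers.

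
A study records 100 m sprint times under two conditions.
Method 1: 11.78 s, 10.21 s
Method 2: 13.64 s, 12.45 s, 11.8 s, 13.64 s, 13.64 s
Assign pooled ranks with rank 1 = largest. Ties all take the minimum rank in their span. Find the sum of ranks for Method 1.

13

Sorted (descending): 13.64, 13.64, 13.64, 12.45, 11.8, 11.78, 10.21
The 3 values of 13.64 occupy positions 1–3 → each gets rank 1.
Method 1 values → pooled ranks: 11.78→6, 10.21→7
Rank sum = 6 + 7 = 13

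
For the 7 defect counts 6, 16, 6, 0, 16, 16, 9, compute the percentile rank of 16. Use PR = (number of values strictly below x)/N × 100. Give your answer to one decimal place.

57.1

N = 7.
Strictly below 16: 4. Equal to 16: 3.
PR = 4/7 × 100 = 57.1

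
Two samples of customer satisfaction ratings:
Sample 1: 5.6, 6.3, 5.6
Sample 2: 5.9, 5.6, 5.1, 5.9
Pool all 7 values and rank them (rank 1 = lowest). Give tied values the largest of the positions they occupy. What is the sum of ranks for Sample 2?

17

Sorted (ascending): 5.1, 5.6, 5.6, 5.6, 5.9, 5.9, 6.3
The 3 values of 5.6 occupy positions 2–4 → each gets rank 4.
The 2 values of 5.9 occupy positions 5–6 → each gets rank 6.
Sample 2 values → pooled ranks: 5.9→6, 5.6→4, 5.1→1, 5.9→6
Rank sum = 6 + 4 + 1 + 6 = 17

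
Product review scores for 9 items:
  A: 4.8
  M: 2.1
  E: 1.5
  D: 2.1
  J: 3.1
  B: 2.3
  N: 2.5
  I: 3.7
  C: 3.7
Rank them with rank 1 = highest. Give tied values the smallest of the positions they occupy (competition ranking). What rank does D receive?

7

Sorted (descending): 4.8, 3.7, 3.7, 3.1, 2.5, 2.3, 2.1, 2.1, 1.5
The 2 values of 3.7 occupy positions 2–3 → each gets rank 2.
The 2 values of 2.1 occupy positions 7–8 → each gets rank 7.
D has value 2.1 → rank 7.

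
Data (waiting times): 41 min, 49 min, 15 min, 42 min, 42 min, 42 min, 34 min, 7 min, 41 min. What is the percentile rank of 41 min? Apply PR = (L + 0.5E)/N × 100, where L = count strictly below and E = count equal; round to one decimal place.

44.4

N = 9.
Strictly below 41: 3. Equal to 41: 2.
PR = (3 + 0.5·2)/9 × 100 = 44.4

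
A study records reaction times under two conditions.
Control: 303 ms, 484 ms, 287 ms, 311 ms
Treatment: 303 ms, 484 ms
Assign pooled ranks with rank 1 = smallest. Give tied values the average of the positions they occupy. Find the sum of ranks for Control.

13

Sorted (ascending): 287, 303, 303, 311, 484, 484
The 2 values of 303 occupy positions 2–3 → average rank (2+3)/2 = 2.5.
The 2 values of 484 occupy positions 5–6 → average rank (5+6)/2 = 5.5.
Control values → pooled ranks: 303→2.5, 484→5.5, 287→1, 311→4
Rank sum = 2.5 + 5.5 + 1 + 4 = 13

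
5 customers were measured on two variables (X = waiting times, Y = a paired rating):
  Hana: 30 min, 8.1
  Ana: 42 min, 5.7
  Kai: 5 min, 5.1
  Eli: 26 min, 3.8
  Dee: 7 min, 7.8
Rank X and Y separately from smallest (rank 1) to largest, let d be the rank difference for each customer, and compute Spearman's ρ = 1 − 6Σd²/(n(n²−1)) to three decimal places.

Ranks of variable 1: 4, 5, 1, 3, 2
Ranks of variable 2: 5, 3, 2, 1, 4
d = r₁ − r₂: -1, 2, -1, 2, -2
d²: 1, 4, 1, 4, 4; Σd² = 14
ρ = 1 − 6·14/(5·24) = 1 − 84/120 = 0.300

0.300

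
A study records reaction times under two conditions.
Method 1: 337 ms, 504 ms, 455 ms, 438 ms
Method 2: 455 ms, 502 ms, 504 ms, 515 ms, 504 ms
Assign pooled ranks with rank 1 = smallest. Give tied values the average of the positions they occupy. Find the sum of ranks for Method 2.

31.5

Sorted (ascending): 337, 438, 455, 455, 502, 504, 504, 504, 515
The 2 values of 455 occupy positions 3–4 → average rank (3+4)/2 = 3.5.
The 3 values of 504 occupy positions 6–8 → average rank 7.
Method 2 values → pooled ranks: 455→3.5, 502→5, 504→7, 515→9, 504→7
Rank sum = 3.5 + 5 + 7 + 9 + 7 = 31.5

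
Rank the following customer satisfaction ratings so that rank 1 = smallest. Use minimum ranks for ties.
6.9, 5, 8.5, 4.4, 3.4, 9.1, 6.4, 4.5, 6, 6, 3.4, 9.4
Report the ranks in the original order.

Sorted (ascending): 3.4, 3.4, 4.4, 4.5, 5, 6, 6, 6.4, 6.9, 8.5, 9.1, 9.4
The 2 values of 3.4 occupy positions 1–2 → each gets rank 1.
The 2 values of 6 occupy positions 6–7 → each gets rank 6.

9, 5, 10, 3, 1, 11, 8, 4, 6, 6, 1, 12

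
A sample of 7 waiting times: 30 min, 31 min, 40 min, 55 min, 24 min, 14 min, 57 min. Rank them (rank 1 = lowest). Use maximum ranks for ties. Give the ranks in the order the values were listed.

Sorted (ascending): 14, 24, 30, 31, 40, 55, 57
No ties — each value takes its position as its rank.

3, 4, 5, 6, 2, 1, 7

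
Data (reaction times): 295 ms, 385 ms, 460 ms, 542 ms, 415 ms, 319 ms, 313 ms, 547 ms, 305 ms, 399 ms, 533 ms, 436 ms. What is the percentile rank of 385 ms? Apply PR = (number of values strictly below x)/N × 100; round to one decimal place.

N = 12.
Strictly below 385: 4. Equal to 385: 1.
PR = 4/12 × 100 = 33.3

33.3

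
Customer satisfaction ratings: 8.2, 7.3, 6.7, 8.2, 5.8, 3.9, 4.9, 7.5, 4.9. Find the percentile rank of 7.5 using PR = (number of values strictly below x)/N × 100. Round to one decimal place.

N = 9.
Strictly below 7.5: 6. Equal to 7.5: 1.
PR = 6/9 × 100 = 66.7

66.7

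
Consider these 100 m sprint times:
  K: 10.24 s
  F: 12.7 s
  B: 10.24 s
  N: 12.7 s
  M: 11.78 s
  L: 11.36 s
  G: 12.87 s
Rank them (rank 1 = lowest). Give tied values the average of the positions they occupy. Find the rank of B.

Sorted (ascending): 10.24, 10.24, 11.36, 11.78, 12.7, 12.7, 12.87
The 2 values of 10.24 occupy positions 1–2 → average rank (1+2)/2 = 1.5.
The 2 values of 12.7 occupy positions 5–6 → average rank (5+6)/2 = 5.5.
B has value 10.24 s → rank 1.5.

1.5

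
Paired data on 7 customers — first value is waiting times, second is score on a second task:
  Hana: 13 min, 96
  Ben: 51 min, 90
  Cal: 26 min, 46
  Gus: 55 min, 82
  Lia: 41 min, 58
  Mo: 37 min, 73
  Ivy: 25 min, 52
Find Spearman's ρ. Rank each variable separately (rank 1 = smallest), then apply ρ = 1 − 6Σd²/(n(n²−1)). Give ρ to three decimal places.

0.143

Ranks of variable 1: 1, 6, 3, 7, 5, 4, 2
Ranks of variable 2: 7, 6, 1, 5, 3, 4, 2
d = r₁ − r₂: -6, 0, 2, 2, 2, 0, 0
d²: 36, 0, 4, 4, 4, 0, 0; Σd² = 48
ρ = 1 − 6·48/(7·48) = 1 − 288/336 = 0.143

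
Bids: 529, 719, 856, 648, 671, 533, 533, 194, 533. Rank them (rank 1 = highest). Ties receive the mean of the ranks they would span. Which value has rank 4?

Sorted (descending): 856, 719, 671, 648, 533, 533, 533, 529, 194
The 3 values of 533 occupy positions 5–7 → average rank 6.
Rank 4 → value 648.

648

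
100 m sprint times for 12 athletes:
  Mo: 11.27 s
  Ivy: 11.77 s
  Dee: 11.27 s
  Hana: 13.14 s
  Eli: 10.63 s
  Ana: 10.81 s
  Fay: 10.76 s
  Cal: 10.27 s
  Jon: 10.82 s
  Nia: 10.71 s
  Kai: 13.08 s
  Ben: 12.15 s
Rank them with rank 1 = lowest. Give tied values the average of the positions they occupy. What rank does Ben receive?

10

Sorted (ascending): 10.27, 10.63, 10.71, 10.76, 10.81, 10.82, 11.27, 11.27, 11.77, 12.15, 13.08, 13.14
The 2 values of 11.27 occupy positions 7–8 → average rank (7+8)/2 = 7.5.
Ben has value 12.15 s → rank 10.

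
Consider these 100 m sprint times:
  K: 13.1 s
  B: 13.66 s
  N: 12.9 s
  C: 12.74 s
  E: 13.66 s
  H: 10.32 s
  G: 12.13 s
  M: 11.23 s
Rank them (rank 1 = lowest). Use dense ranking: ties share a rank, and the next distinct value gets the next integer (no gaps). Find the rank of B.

Sorted (ascending): 10.32, 11.23, 12.13, 12.74, 12.9, 13.1, 13.66, 13.66
The 2 values of 13.66 share dense rank 7.
Remaining distinct values take the next consecutive integers.
B has value 13.66 s → rank 7.

7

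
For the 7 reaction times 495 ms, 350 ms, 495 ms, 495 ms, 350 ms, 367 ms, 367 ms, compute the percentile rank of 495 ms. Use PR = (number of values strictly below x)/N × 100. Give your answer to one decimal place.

57.1

N = 7.
Strictly below 495: 4. Equal to 495: 3.
PR = 4/7 × 100 = 57.1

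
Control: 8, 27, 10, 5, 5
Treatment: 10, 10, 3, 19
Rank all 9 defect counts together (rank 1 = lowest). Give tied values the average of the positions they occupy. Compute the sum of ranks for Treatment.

Sorted (ascending): 3, 5, 5, 8, 10, 10, 10, 19, 27
The 2 values of 5 occupy positions 2–3 → average rank (2+3)/2 = 2.5.
The 3 values of 10 occupy positions 5–7 → average rank 6.
Treatment values → pooled ranks: 10→6, 10→6, 3→1, 19→8
Rank sum = 6 + 6 + 1 + 8 = 21

21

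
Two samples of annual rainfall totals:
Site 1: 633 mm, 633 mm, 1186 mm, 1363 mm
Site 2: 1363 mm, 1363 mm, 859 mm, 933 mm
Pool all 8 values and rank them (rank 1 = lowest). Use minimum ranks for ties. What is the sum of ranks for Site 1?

Sorted (ascending): 633, 633, 859, 933, 1186, 1363, 1363, 1363
The 2 values of 633 occupy positions 1–2 → each gets rank 1.
The 3 values of 1363 occupy positions 6–8 → each gets rank 6.
Site 1 values → pooled ranks: 633→1, 633→1, 1186→5, 1363→6
Rank sum = 1 + 1 + 5 + 6 = 13

13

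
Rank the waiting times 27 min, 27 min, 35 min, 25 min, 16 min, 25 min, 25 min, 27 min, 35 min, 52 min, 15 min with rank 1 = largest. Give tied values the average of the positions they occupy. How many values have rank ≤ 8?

9

Sorted (descending): 52, 35, 35, 27, 27, 27, 25, 25, 25, 16, 15
The 2 values of 35 occupy positions 2–3 → average rank (2+3)/2 = 2.5.
The 3 values of 27 occupy positions 4–6 → average rank 5.
The 3 values of 25 occupy positions 7–9 → average rank 8.
Ranks ≤ 8: {1, 2.5, 2.5, 5, 5, 5, 8, 8, 8} → 9 values.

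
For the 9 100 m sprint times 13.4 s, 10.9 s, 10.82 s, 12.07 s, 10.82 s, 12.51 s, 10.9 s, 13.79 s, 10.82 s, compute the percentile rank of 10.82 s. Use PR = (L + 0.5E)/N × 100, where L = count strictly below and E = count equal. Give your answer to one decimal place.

N = 9.
Strictly below 10.82: 0. Equal to 10.82: 3.
PR = (0 + 0.5·3)/9 × 100 = 16.7

16.7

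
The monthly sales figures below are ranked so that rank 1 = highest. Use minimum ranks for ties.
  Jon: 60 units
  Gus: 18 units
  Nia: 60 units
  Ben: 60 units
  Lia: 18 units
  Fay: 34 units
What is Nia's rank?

Sorted (descending): 60, 60, 60, 34, 18, 18
The 3 values of 60 occupy positions 1–3 → each gets rank 1.
The 2 values of 18 occupy positions 5–6 → each gets rank 5.
Nia has value 60 units → rank 1.

1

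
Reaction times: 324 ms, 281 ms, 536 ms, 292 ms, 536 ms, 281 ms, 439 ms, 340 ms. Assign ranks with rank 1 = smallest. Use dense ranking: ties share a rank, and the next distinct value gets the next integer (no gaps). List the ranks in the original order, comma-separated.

Sorted (ascending): 281, 281, 292, 324, 340, 439, 536, 536
The 2 values of 281 share dense rank 1.
The 2 values of 536 share dense rank 6.
Remaining distinct values take the next consecutive integers.

3, 1, 6, 2, 6, 1, 5, 4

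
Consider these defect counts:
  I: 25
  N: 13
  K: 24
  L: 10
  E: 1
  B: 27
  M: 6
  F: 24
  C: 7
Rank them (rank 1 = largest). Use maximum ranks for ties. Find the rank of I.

Sorted (descending): 27, 25, 24, 24, 13, 10, 7, 6, 1
The 2 values of 24 occupy positions 3–4 → each gets rank 4.
I has value 25 → rank 2.

2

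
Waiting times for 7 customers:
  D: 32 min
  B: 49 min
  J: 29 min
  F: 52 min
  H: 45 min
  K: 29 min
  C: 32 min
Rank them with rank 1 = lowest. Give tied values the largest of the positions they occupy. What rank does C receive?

Sorted (ascending): 29, 29, 32, 32, 45, 49, 52
The 2 values of 29 occupy positions 1–2 → each gets rank 2.
The 2 values of 32 occupy positions 3–4 → each gets rank 4.
C has value 32 min → rank 4.

4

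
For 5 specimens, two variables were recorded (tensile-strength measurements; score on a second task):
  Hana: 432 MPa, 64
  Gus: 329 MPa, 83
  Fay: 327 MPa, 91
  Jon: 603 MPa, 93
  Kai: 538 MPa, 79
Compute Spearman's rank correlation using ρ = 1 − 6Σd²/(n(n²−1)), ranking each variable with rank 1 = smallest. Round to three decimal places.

Ranks of variable 1: 3, 2, 1, 5, 4
Ranks of variable 2: 1, 3, 4, 5, 2
d = r₁ − r₂: 2, -1, -3, 0, 2
d²: 4, 1, 9, 0, 4; Σd² = 18
ρ = 1 − 6·18/(5·24) = 1 − 108/120 = 0.100

0.100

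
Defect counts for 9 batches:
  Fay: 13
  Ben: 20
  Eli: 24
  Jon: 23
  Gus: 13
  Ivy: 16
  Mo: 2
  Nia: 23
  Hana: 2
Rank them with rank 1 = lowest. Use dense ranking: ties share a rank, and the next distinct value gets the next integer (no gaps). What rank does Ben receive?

4

Sorted (ascending): 2, 2, 13, 13, 16, 20, 23, 23, 24
The 2 values of 2 share dense rank 1.
The 2 values of 13 share dense rank 2.
The 2 values of 23 share dense rank 5.
Remaining distinct values take the next consecutive integers.
Ben has value 20 → rank 4.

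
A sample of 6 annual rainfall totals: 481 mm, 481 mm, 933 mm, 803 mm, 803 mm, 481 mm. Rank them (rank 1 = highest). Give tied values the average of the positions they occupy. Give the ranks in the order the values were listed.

Sorted (descending): 933, 803, 803, 481, 481, 481
The 2 values of 803 occupy positions 2–3 → average rank (2+3)/2 = 2.5.
The 3 values of 481 occupy positions 4–6 → average rank 5.

5, 5, 1, 2.5, 2.5, 5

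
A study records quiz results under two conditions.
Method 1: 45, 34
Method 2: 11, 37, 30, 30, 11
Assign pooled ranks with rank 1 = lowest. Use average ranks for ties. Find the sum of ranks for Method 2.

Sorted (ascending): 11, 11, 30, 30, 34, 37, 45
The 2 values of 11 occupy positions 1–2 → average rank (1+2)/2 = 1.5.
The 2 values of 30 occupy positions 3–4 → average rank (3+4)/2 = 3.5.
Method 2 values → pooled ranks: 11→1.5, 37→6, 30→3.5, 30→3.5, 11→1.5
Rank sum = 1.5 + 6 + 3.5 + 3.5 + 1.5 = 16

16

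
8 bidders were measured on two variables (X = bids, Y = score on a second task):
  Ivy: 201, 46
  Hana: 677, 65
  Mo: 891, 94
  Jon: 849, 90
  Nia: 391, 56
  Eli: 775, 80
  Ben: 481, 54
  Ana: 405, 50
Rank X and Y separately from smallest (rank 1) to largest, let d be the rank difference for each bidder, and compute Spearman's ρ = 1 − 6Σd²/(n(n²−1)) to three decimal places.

0.929

Ranks of variable 1: 1, 5, 8, 7, 2, 6, 4, 3
Ranks of variable 2: 1, 5, 8, 7, 4, 6, 3, 2
d = r₁ − r₂: 0, 0, 0, 0, -2, 0, 1, 1
d²: 0, 0, 0, 0, 4, 0, 1, 1; Σd² = 6
ρ = 1 − 6·6/(8·63) = 1 − 36/504 = 0.929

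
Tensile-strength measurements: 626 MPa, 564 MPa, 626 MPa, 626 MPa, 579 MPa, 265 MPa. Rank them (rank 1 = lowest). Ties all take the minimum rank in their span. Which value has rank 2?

564

Sorted (ascending): 265, 564, 579, 626, 626, 626
The 3 values of 626 occupy positions 4–6 → each gets rank 4.
Rank 2 → value 564.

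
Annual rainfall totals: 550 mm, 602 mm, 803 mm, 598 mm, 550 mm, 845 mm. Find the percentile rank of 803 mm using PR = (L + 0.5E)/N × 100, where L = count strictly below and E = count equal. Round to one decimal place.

N = 6.
Strictly below 803: 4. Equal to 803: 1.
PR = (4 + 0.5·1)/6 × 100 = 75.0

75.0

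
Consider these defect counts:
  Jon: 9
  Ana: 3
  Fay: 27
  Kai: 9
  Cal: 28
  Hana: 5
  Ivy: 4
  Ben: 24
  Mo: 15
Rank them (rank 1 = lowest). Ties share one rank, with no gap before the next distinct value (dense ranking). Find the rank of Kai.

Sorted (ascending): 3, 4, 5, 9, 9, 15, 24, 27, 28
The 2 values of 9 share dense rank 4.
Remaining distinct values take the next consecutive integers.
Kai has value 9 → rank 4.

4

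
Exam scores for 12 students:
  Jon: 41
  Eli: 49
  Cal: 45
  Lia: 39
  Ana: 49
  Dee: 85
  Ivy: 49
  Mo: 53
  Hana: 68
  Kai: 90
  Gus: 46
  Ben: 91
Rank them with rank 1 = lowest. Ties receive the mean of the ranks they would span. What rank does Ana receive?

6

Sorted (ascending): 39, 41, 45, 46, 49, 49, 49, 53, 68, 85, 90, 91
The 3 values of 49 occupy positions 5–7 → average rank 6.
Ana has value 49 → rank 6.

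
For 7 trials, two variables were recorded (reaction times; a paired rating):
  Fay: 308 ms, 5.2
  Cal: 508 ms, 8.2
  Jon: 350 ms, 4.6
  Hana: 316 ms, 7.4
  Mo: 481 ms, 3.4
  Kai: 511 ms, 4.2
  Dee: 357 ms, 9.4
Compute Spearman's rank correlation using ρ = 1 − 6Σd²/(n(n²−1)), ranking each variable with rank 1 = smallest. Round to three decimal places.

Ranks of variable 1: 1, 6, 3, 2, 5, 7, 4
Ranks of variable 2: 4, 6, 3, 5, 1, 2, 7
d = r₁ − r₂: -3, 0, 0, -3, 4, 5, -3
d²: 9, 0, 0, 9, 16, 25, 9; Σd² = 68
ρ = 1 − 6·68/(7·48) = 1 − 408/336 = -0.214

-0.214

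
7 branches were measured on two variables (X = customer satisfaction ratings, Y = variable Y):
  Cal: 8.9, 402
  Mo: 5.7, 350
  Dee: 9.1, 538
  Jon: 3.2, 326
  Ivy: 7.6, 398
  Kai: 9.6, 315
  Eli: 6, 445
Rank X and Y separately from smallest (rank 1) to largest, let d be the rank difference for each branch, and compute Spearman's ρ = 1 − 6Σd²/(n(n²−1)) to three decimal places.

Ranks of variable 1: 5, 2, 6, 1, 4, 7, 3
Ranks of variable 2: 5, 3, 7, 2, 4, 1, 6
d = r₁ − r₂: 0, -1, -1, -1, 0, 6, -3
d²: 0, 1, 1, 1, 0, 36, 9; Σd² = 48
ρ = 1 − 6·48/(7·48) = 1 − 288/336 = 0.143

0.143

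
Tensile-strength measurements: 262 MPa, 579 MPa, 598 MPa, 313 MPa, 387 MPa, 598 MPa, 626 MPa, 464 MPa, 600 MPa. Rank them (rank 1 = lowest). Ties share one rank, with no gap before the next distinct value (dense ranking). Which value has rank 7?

600

Sorted (ascending): 262, 313, 387, 464, 579, 598, 598, 600, 626
The 2 values of 598 share dense rank 6.
Remaining distinct values take the next consecutive integers.
Rank 7 → value 600.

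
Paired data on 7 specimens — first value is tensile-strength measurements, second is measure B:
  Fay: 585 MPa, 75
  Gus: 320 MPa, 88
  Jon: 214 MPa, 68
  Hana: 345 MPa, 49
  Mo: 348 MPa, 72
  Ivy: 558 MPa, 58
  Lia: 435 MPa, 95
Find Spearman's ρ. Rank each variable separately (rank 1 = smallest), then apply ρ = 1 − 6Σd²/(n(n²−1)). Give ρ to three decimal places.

0.143

Ranks of variable 1: 7, 2, 1, 3, 4, 6, 5
Ranks of variable 2: 5, 6, 3, 1, 4, 2, 7
d = r₁ − r₂: 2, -4, -2, 2, 0, 4, -2
d²: 4, 16, 4, 4, 0, 16, 4; Σd² = 48
ρ = 1 − 6·48/(7·48) = 1 − 288/336 = 0.143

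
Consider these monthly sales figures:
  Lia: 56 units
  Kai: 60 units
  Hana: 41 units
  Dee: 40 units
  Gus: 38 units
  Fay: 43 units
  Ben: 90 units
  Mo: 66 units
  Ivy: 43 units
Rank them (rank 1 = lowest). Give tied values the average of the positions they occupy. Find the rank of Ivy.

Sorted (ascending): 38, 40, 41, 43, 43, 56, 60, 66, 90
The 2 values of 43 occupy positions 4–5 → average rank (4+5)/2 = 4.5.
Ivy has value 43 units → rank 4.5.

4.5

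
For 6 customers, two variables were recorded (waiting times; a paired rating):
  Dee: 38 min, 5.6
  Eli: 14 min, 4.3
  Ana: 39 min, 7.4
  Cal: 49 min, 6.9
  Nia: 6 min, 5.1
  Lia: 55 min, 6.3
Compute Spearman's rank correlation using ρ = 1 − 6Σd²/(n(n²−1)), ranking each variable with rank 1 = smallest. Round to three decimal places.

Ranks of variable 1: 3, 2, 4, 5, 1, 6
Ranks of variable 2: 3, 1, 6, 5, 2, 4
d = r₁ − r₂: 0, 1, -2, 0, -1, 2
d²: 0, 1, 4, 0, 1, 4; Σd² = 10
ρ = 1 − 6·10/(6·35) = 1 − 60/210 = 0.714

0.714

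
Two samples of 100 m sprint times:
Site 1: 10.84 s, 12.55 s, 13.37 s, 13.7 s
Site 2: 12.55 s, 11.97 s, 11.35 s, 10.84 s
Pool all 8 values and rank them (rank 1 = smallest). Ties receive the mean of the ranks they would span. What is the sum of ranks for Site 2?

Sorted (ascending): 10.84, 10.84, 11.35, 11.97, 12.55, 12.55, 13.37, 13.7
The 2 values of 10.84 occupy positions 1–2 → average rank (1+2)/2 = 1.5.
The 2 values of 12.55 occupy positions 5–6 → average rank (5+6)/2 = 5.5.
Site 2 values → pooled ranks: 12.55→5.5, 11.97→4, 11.35→3, 10.84→1.5
Rank sum = 5.5 + 4 + 3 + 1.5 = 14

14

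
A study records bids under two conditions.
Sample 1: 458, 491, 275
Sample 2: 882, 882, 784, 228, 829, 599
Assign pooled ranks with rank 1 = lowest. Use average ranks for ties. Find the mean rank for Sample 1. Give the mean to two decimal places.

3.00

Sorted (ascending): 228, 275, 458, 491, 599, 784, 829, 882, 882
The 2 values of 882 occupy positions 8–9 → average rank (8+9)/2 = 8.5.
Sample 1 values → pooled ranks: 458→3, 491→4, 275→2
Mean rank = (3 + 4 + 2) / 3 = 3.00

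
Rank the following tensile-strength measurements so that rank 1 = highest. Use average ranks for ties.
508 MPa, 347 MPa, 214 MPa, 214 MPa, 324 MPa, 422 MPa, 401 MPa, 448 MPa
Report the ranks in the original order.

1, 5, 7.5, 7.5, 6, 3, 4, 2

Sorted (descending): 508, 448, 422, 401, 347, 324, 214, 214
The 2 values of 214 occupy positions 7–8 → average rank (7+8)/2 = 7.5.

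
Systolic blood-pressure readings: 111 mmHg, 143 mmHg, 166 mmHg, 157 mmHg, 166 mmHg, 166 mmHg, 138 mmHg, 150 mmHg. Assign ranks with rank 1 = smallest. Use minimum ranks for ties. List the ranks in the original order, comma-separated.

Sorted (ascending): 111, 138, 143, 150, 157, 166, 166, 166
The 3 values of 166 occupy positions 6–8 → each gets rank 6.

1, 3, 6, 5, 6, 6, 2, 4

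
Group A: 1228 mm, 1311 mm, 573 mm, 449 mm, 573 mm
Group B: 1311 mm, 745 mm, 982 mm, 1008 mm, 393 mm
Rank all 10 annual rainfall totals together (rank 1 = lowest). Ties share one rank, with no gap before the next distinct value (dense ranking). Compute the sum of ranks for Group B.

24

Sorted (ascending): 393, 449, 573, 573, 745, 982, 1008, 1228, 1311, 1311
The 2 values of 573 share dense rank 3.
The 2 values of 1311 share dense rank 8.
Remaining distinct values take the next consecutive integers.
Group B values → pooled ranks: 1311→8, 745→4, 982→5, 1008→6, 393→1
Rank sum = 8 + 4 + 5 + 6 + 1 = 24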